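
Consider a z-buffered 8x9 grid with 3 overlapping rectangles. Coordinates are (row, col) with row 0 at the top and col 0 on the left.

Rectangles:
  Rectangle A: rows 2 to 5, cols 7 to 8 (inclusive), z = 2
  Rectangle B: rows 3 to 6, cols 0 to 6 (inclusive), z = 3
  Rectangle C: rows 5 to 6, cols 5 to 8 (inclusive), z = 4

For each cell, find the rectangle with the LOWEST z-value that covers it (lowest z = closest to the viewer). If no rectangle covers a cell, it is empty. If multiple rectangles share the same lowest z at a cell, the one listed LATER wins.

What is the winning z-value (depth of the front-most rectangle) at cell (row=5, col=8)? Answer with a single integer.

Answer: 2

Derivation:
Check cell (5,8):
  A: rows 2-5 cols 7-8 z=2 -> covers; best now A (z=2)
  B: rows 3-6 cols 0-6 -> outside (col miss)
  C: rows 5-6 cols 5-8 z=4 -> covers; best now A (z=2)
Winner: A at z=2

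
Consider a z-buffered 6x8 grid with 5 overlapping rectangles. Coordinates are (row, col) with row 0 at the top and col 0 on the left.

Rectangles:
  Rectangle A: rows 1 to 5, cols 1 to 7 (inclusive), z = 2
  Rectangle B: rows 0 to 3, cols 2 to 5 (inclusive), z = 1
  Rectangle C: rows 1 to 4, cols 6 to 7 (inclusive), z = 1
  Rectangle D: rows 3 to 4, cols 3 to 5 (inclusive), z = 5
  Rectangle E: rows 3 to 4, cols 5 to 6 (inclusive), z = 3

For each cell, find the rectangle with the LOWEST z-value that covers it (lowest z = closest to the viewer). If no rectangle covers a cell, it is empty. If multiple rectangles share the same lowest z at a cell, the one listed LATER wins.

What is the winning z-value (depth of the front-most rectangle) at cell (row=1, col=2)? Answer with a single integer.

Check cell (1,2):
  A: rows 1-5 cols 1-7 z=2 -> covers; best now A (z=2)
  B: rows 0-3 cols 2-5 z=1 -> covers; best now B (z=1)
  C: rows 1-4 cols 6-7 -> outside (col miss)
  D: rows 3-4 cols 3-5 -> outside (row miss)
  E: rows 3-4 cols 5-6 -> outside (row miss)
Winner: B at z=1

Answer: 1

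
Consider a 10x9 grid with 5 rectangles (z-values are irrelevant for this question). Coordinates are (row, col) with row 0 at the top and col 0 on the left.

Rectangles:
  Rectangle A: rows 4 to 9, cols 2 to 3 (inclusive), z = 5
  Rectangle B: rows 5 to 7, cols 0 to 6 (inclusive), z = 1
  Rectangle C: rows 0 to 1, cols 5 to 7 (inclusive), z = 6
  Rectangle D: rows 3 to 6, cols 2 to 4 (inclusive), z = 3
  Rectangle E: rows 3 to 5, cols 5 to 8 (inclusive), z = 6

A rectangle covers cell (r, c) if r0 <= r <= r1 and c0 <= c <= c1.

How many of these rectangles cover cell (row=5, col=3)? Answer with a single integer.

Check cell (5,3):
  A: rows 4-9 cols 2-3 -> covers
  B: rows 5-7 cols 0-6 -> covers
  C: rows 0-1 cols 5-7 -> outside (row miss)
  D: rows 3-6 cols 2-4 -> covers
  E: rows 3-5 cols 5-8 -> outside (col miss)
Count covering = 3

Answer: 3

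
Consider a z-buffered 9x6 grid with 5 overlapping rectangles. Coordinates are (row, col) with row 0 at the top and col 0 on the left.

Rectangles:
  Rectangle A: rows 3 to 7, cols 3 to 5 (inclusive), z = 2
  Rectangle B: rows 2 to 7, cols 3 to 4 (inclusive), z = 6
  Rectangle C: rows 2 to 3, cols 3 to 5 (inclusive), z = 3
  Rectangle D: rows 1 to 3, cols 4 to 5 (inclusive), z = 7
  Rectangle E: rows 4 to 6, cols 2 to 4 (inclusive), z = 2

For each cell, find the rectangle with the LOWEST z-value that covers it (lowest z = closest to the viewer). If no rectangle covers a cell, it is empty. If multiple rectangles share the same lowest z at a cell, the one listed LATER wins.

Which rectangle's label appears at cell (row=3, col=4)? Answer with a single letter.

Check cell (3,4):
  A: rows 3-7 cols 3-5 z=2 -> covers; best now A (z=2)
  B: rows 2-7 cols 3-4 z=6 -> covers; best now A (z=2)
  C: rows 2-3 cols 3-5 z=3 -> covers; best now A (z=2)
  D: rows 1-3 cols 4-5 z=7 -> covers; best now A (z=2)
  E: rows 4-6 cols 2-4 -> outside (row miss)
Winner: A at z=2

Answer: A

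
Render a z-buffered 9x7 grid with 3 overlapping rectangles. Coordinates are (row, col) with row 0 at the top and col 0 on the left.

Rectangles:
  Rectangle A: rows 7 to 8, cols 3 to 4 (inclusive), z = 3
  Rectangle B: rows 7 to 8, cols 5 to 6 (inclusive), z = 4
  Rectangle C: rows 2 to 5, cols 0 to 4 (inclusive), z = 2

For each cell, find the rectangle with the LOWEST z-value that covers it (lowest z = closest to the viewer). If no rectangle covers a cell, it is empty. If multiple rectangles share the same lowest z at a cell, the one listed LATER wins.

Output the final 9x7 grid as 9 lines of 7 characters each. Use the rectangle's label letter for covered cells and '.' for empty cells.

.......
.......
CCCCC..
CCCCC..
CCCCC..
CCCCC..
.......
...AABB
...AABB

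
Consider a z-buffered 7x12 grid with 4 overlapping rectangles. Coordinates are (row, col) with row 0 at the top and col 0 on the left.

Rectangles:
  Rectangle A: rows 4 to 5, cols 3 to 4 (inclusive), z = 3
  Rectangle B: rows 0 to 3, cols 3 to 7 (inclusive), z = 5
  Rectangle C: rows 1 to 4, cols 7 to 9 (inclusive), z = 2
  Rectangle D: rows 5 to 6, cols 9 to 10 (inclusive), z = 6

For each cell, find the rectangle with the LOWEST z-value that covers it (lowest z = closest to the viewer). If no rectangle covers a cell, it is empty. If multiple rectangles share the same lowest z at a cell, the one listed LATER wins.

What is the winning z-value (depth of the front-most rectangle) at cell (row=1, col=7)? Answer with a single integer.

Check cell (1,7):
  A: rows 4-5 cols 3-4 -> outside (row miss)
  B: rows 0-3 cols 3-7 z=5 -> covers; best now B (z=5)
  C: rows 1-4 cols 7-9 z=2 -> covers; best now C (z=2)
  D: rows 5-6 cols 9-10 -> outside (row miss)
Winner: C at z=2

Answer: 2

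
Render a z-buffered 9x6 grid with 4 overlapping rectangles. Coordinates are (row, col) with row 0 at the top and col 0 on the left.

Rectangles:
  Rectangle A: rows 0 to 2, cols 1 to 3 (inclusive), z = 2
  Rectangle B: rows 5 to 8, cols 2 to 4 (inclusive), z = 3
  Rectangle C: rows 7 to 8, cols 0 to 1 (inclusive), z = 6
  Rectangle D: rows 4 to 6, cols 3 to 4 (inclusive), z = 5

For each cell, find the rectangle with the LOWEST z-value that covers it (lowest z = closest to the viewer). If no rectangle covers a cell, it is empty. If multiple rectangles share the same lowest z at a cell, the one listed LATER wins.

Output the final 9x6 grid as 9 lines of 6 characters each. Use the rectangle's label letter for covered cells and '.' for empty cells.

.AAA..
.AAA..
.AAA..
......
...DD.
..BBB.
..BBB.
CCBBB.
CCBBB.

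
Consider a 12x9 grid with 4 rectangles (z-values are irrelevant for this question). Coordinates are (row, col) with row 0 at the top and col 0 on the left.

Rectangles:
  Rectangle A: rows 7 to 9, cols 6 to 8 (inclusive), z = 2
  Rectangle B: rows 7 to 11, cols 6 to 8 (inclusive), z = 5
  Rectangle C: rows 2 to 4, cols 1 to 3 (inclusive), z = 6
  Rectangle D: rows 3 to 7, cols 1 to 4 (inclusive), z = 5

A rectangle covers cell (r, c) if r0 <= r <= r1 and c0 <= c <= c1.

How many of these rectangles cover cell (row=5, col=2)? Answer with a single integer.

Answer: 1

Derivation:
Check cell (5,2):
  A: rows 7-9 cols 6-8 -> outside (row miss)
  B: rows 7-11 cols 6-8 -> outside (row miss)
  C: rows 2-4 cols 1-3 -> outside (row miss)
  D: rows 3-7 cols 1-4 -> covers
Count covering = 1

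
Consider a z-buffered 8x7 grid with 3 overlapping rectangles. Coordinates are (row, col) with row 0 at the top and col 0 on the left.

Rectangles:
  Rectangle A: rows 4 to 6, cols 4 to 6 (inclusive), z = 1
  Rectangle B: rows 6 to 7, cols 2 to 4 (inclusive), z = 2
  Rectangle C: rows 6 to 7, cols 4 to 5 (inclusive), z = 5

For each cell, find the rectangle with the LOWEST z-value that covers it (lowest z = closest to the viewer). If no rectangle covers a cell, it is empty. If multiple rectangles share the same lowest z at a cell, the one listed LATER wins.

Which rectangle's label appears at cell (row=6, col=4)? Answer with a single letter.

Check cell (6,4):
  A: rows 4-6 cols 4-6 z=1 -> covers; best now A (z=1)
  B: rows 6-7 cols 2-4 z=2 -> covers; best now A (z=1)
  C: rows 6-7 cols 4-5 z=5 -> covers; best now A (z=1)
Winner: A at z=1

Answer: A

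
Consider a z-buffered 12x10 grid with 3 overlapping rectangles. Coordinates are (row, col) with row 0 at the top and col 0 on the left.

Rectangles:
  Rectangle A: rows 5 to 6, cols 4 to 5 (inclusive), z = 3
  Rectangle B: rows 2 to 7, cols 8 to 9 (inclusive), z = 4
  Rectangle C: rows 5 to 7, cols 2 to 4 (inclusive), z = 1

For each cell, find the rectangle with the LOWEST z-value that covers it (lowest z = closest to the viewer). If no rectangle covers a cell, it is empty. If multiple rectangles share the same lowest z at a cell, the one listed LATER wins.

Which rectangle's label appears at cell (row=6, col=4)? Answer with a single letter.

Answer: C

Derivation:
Check cell (6,4):
  A: rows 5-6 cols 4-5 z=3 -> covers; best now A (z=3)
  B: rows 2-7 cols 8-9 -> outside (col miss)
  C: rows 5-7 cols 2-4 z=1 -> covers; best now C (z=1)
Winner: C at z=1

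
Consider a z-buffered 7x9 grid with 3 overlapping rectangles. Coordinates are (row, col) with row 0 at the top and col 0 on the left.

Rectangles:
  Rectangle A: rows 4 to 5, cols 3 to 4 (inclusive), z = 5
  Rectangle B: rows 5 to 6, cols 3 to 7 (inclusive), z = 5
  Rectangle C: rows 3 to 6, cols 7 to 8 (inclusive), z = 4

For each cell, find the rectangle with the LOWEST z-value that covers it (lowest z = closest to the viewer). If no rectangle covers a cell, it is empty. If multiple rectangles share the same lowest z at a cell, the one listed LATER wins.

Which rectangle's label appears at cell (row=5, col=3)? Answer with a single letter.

Check cell (5,3):
  A: rows 4-5 cols 3-4 z=5 -> covers; best now A (z=5)
  B: rows 5-6 cols 3-7 z=5 -> covers; best now B (z=5)
  C: rows 3-6 cols 7-8 -> outside (col miss)
Winner: B at z=5

Answer: B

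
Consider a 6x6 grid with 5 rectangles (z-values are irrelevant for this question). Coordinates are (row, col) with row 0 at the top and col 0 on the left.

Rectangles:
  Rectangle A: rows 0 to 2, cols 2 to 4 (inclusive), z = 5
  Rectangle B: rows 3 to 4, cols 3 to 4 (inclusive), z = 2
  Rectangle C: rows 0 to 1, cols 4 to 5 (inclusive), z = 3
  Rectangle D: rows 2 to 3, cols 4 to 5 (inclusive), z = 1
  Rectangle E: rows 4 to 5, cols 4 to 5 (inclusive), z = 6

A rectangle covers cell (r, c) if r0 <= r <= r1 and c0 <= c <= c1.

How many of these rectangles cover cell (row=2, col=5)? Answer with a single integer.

Check cell (2,5):
  A: rows 0-2 cols 2-4 -> outside (col miss)
  B: rows 3-4 cols 3-4 -> outside (row miss)
  C: rows 0-1 cols 4-5 -> outside (row miss)
  D: rows 2-3 cols 4-5 -> covers
  E: rows 4-5 cols 4-5 -> outside (row miss)
Count covering = 1

Answer: 1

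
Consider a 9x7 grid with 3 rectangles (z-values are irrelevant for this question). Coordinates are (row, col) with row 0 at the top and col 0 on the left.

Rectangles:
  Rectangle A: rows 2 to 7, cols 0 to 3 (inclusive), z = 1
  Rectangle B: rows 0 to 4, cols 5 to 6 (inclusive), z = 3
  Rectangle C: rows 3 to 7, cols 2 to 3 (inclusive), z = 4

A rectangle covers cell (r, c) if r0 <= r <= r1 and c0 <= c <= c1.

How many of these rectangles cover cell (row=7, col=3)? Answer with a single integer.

Answer: 2

Derivation:
Check cell (7,3):
  A: rows 2-7 cols 0-3 -> covers
  B: rows 0-4 cols 5-6 -> outside (row miss)
  C: rows 3-7 cols 2-3 -> covers
Count covering = 2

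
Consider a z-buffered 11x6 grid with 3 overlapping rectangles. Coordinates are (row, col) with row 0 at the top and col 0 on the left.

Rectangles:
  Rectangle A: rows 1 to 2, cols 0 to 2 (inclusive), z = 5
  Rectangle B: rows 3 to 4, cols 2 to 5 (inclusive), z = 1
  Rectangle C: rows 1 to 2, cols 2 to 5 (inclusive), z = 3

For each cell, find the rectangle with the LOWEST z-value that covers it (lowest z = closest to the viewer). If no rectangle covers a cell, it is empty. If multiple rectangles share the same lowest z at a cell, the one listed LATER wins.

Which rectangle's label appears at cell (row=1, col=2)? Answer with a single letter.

Answer: C

Derivation:
Check cell (1,2):
  A: rows 1-2 cols 0-2 z=5 -> covers; best now A (z=5)
  B: rows 3-4 cols 2-5 -> outside (row miss)
  C: rows 1-2 cols 2-5 z=3 -> covers; best now C (z=3)
Winner: C at z=3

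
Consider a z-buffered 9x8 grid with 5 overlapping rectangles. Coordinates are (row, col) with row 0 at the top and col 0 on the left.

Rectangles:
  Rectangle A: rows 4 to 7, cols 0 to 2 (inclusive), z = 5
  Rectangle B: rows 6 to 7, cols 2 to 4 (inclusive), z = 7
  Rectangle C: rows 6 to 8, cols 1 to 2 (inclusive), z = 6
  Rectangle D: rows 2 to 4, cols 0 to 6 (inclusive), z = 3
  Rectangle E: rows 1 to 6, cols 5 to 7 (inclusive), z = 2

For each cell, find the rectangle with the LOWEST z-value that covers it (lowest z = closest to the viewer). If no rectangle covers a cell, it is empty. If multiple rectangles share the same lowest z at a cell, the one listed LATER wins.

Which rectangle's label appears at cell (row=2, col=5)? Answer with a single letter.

Check cell (2,5):
  A: rows 4-7 cols 0-2 -> outside (row miss)
  B: rows 6-7 cols 2-4 -> outside (row miss)
  C: rows 6-8 cols 1-2 -> outside (row miss)
  D: rows 2-4 cols 0-6 z=3 -> covers; best now D (z=3)
  E: rows 1-6 cols 5-7 z=2 -> covers; best now E (z=2)
Winner: E at z=2

Answer: E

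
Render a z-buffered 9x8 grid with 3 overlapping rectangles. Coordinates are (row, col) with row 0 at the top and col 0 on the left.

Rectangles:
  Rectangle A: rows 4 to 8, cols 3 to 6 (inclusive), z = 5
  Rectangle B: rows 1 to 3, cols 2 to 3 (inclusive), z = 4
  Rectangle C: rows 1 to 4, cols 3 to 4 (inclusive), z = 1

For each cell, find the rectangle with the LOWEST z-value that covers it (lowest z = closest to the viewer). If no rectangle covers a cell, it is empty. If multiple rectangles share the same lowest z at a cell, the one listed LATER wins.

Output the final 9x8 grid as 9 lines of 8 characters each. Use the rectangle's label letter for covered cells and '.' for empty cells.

........
..BCC...
..BCC...
..BCC...
...CCAA.
...AAAA.
...AAAA.
...AAAA.
...AAAA.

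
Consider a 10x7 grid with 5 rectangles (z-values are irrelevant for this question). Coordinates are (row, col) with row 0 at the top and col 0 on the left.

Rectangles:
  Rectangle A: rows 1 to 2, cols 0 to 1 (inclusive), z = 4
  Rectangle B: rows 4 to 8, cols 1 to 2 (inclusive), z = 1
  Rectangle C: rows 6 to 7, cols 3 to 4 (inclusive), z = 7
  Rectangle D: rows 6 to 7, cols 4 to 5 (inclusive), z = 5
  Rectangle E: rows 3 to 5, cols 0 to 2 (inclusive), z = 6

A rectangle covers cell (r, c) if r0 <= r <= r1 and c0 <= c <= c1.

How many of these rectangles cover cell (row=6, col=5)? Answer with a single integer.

Check cell (6,5):
  A: rows 1-2 cols 0-1 -> outside (row miss)
  B: rows 4-8 cols 1-2 -> outside (col miss)
  C: rows 6-7 cols 3-4 -> outside (col miss)
  D: rows 6-7 cols 4-5 -> covers
  E: rows 3-5 cols 0-2 -> outside (row miss)
Count covering = 1

Answer: 1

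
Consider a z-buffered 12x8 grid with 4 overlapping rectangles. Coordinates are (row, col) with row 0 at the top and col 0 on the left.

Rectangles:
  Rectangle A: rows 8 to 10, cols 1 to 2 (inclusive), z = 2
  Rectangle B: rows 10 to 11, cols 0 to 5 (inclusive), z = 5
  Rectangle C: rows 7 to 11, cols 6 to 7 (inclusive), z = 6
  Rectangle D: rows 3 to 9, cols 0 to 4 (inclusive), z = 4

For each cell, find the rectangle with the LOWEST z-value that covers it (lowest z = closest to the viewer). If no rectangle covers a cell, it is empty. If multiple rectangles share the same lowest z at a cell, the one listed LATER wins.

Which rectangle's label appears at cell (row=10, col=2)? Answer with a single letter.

Check cell (10,2):
  A: rows 8-10 cols 1-2 z=2 -> covers; best now A (z=2)
  B: rows 10-11 cols 0-5 z=5 -> covers; best now A (z=2)
  C: rows 7-11 cols 6-7 -> outside (col miss)
  D: rows 3-9 cols 0-4 -> outside (row miss)
Winner: A at z=2

Answer: A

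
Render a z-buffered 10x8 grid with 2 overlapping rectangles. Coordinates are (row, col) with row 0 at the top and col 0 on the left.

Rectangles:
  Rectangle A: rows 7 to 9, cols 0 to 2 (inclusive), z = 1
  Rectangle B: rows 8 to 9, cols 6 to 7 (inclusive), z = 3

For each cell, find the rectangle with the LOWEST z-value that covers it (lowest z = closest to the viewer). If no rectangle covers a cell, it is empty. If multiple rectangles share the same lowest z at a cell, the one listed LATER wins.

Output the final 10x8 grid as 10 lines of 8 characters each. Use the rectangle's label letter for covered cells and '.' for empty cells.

........
........
........
........
........
........
........
AAA.....
AAA...BB
AAA...BB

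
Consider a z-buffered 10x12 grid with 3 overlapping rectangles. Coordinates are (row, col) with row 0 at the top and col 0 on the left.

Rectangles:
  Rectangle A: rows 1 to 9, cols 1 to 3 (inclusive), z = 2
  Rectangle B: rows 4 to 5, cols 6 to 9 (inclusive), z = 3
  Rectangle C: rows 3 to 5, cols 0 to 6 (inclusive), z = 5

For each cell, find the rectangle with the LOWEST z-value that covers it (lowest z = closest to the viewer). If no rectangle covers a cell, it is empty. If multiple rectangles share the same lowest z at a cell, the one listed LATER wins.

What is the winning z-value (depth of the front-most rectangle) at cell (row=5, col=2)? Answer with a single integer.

Answer: 2

Derivation:
Check cell (5,2):
  A: rows 1-9 cols 1-3 z=2 -> covers; best now A (z=2)
  B: rows 4-5 cols 6-9 -> outside (col miss)
  C: rows 3-5 cols 0-6 z=5 -> covers; best now A (z=2)
Winner: A at z=2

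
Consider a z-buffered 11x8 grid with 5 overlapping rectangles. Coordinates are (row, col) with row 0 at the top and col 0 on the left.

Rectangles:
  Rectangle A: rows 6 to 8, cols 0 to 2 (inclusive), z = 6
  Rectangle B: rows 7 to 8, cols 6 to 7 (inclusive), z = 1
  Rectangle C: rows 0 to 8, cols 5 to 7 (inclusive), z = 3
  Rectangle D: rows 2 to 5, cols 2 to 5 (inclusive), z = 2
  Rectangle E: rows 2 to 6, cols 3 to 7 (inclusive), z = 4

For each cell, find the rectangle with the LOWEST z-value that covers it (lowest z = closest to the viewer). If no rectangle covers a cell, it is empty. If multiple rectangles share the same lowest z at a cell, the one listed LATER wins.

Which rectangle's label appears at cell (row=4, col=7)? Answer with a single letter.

Answer: C

Derivation:
Check cell (4,7):
  A: rows 6-8 cols 0-2 -> outside (row miss)
  B: rows 7-8 cols 6-7 -> outside (row miss)
  C: rows 0-8 cols 5-7 z=3 -> covers; best now C (z=3)
  D: rows 2-5 cols 2-5 -> outside (col miss)
  E: rows 2-6 cols 3-7 z=4 -> covers; best now C (z=3)
Winner: C at z=3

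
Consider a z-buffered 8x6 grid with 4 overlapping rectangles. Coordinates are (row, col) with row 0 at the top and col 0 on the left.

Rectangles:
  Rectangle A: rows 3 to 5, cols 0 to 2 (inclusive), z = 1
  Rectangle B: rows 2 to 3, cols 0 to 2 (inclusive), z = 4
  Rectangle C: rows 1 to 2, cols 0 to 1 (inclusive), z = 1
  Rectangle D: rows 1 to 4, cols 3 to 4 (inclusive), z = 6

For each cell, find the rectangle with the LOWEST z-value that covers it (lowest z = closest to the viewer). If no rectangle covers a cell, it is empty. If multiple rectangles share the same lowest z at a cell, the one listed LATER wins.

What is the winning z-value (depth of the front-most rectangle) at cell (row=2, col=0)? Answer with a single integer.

Check cell (2,0):
  A: rows 3-5 cols 0-2 -> outside (row miss)
  B: rows 2-3 cols 0-2 z=4 -> covers; best now B (z=4)
  C: rows 1-2 cols 0-1 z=1 -> covers; best now C (z=1)
  D: rows 1-4 cols 3-4 -> outside (col miss)
Winner: C at z=1

Answer: 1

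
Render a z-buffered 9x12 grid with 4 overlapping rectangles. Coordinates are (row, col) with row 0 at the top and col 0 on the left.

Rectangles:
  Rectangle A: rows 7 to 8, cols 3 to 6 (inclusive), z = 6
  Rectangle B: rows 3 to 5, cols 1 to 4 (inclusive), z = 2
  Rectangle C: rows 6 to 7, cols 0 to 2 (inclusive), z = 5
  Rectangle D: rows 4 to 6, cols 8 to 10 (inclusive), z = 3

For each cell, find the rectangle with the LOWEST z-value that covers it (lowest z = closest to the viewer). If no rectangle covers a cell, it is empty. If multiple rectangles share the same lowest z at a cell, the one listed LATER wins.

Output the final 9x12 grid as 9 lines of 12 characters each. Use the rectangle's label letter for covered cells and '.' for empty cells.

............
............
............
.BBBB.......
.BBBB...DDD.
.BBBB...DDD.
CCC.....DDD.
CCCAAAA.....
...AAAA.....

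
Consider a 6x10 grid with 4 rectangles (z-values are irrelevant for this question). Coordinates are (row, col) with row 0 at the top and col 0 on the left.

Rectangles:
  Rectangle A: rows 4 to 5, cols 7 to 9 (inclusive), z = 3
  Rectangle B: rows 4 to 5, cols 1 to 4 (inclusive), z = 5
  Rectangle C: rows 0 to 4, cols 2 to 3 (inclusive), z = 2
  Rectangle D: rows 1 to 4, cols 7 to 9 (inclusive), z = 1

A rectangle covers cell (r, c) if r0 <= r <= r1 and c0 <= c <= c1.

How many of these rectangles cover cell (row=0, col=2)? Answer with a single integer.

Answer: 1

Derivation:
Check cell (0,2):
  A: rows 4-5 cols 7-9 -> outside (row miss)
  B: rows 4-5 cols 1-4 -> outside (row miss)
  C: rows 0-4 cols 2-3 -> covers
  D: rows 1-4 cols 7-9 -> outside (row miss)
Count covering = 1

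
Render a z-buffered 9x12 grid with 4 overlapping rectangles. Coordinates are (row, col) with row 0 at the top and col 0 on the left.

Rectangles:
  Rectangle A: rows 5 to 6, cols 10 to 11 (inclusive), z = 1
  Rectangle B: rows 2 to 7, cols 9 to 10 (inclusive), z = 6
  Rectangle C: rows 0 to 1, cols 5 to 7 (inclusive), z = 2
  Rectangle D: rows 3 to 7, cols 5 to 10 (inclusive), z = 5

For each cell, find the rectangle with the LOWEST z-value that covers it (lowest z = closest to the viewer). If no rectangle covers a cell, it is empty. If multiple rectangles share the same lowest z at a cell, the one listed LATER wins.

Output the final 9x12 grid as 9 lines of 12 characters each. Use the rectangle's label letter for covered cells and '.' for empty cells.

.....CCC....
.....CCC....
.........BB.
.....DDDDDD.
.....DDDDDD.
.....DDDDDAA
.....DDDDDAA
.....DDDDDD.
............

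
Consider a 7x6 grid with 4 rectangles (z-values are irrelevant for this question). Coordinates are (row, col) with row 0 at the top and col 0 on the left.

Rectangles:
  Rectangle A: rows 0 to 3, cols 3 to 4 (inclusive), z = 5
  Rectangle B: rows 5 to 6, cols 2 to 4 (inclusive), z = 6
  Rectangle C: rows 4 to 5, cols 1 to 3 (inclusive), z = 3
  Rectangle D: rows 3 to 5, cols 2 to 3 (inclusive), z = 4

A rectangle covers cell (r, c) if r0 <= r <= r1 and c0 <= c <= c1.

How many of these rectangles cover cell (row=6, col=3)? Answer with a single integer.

Check cell (6,3):
  A: rows 0-3 cols 3-4 -> outside (row miss)
  B: rows 5-6 cols 2-4 -> covers
  C: rows 4-5 cols 1-3 -> outside (row miss)
  D: rows 3-5 cols 2-3 -> outside (row miss)
Count covering = 1

Answer: 1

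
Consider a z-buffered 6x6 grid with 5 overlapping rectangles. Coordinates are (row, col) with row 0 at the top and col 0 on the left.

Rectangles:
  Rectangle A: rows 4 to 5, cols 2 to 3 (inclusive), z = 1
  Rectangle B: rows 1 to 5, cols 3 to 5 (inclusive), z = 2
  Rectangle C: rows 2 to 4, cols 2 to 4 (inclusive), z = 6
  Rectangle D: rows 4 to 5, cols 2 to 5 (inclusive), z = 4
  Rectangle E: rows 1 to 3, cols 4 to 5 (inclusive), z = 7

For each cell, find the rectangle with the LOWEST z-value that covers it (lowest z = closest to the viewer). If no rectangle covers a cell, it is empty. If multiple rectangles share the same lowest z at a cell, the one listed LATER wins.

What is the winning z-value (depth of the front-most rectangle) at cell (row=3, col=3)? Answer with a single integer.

Check cell (3,3):
  A: rows 4-5 cols 2-3 -> outside (row miss)
  B: rows 1-5 cols 3-5 z=2 -> covers; best now B (z=2)
  C: rows 2-4 cols 2-4 z=6 -> covers; best now B (z=2)
  D: rows 4-5 cols 2-5 -> outside (row miss)
  E: rows 1-3 cols 4-5 -> outside (col miss)
Winner: B at z=2

Answer: 2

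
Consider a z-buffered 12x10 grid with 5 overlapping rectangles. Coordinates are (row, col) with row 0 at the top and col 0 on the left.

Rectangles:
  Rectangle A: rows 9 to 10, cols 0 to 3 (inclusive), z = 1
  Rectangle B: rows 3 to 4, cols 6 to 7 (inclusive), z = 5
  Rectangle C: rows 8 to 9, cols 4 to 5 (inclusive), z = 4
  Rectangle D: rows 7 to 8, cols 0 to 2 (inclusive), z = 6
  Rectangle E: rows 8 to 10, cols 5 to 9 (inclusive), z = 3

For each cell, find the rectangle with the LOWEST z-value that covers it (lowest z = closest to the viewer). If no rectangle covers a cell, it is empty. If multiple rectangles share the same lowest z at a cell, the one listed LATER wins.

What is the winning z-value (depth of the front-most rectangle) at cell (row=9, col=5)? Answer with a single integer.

Answer: 3

Derivation:
Check cell (9,5):
  A: rows 9-10 cols 0-3 -> outside (col miss)
  B: rows 3-4 cols 6-7 -> outside (row miss)
  C: rows 8-9 cols 4-5 z=4 -> covers; best now C (z=4)
  D: rows 7-8 cols 0-2 -> outside (row miss)
  E: rows 8-10 cols 5-9 z=3 -> covers; best now E (z=3)
Winner: E at z=3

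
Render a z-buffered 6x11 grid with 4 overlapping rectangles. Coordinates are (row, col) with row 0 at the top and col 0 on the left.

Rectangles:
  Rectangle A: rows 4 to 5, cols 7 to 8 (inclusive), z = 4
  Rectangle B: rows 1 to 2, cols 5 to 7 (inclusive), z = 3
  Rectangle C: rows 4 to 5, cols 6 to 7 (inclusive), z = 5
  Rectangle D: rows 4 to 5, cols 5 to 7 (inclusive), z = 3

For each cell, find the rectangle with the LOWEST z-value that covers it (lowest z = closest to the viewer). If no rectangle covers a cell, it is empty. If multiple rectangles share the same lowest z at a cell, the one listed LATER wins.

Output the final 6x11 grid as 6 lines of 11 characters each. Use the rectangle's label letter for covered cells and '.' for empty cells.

...........
.....BBB...
.....BBB...
...........
.....DDDA..
.....DDDA..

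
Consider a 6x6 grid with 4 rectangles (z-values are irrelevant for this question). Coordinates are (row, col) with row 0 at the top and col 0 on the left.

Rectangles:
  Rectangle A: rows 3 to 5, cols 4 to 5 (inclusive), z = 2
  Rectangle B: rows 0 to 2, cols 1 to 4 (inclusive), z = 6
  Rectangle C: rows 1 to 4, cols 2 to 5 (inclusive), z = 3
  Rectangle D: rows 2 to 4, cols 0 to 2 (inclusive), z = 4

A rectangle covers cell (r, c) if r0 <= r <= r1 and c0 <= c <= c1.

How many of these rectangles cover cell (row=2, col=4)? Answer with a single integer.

Check cell (2,4):
  A: rows 3-5 cols 4-5 -> outside (row miss)
  B: rows 0-2 cols 1-4 -> covers
  C: rows 1-4 cols 2-5 -> covers
  D: rows 2-4 cols 0-2 -> outside (col miss)
Count covering = 2

Answer: 2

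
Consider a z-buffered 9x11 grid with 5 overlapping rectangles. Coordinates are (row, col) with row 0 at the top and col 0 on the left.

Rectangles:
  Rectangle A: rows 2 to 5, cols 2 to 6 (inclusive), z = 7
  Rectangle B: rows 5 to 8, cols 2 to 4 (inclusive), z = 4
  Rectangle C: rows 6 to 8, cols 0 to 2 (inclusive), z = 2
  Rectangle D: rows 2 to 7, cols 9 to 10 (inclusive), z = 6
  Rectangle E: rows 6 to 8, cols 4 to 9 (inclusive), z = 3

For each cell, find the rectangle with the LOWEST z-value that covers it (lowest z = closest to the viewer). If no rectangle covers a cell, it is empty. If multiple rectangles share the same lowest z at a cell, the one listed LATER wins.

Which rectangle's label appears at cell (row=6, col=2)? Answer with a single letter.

Check cell (6,2):
  A: rows 2-5 cols 2-6 -> outside (row miss)
  B: rows 5-8 cols 2-4 z=4 -> covers; best now B (z=4)
  C: rows 6-8 cols 0-2 z=2 -> covers; best now C (z=2)
  D: rows 2-7 cols 9-10 -> outside (col miss)
  E: rows 6-8 cols 4-9 -> outside (col miss)
Winner: C at z=2

Answer: C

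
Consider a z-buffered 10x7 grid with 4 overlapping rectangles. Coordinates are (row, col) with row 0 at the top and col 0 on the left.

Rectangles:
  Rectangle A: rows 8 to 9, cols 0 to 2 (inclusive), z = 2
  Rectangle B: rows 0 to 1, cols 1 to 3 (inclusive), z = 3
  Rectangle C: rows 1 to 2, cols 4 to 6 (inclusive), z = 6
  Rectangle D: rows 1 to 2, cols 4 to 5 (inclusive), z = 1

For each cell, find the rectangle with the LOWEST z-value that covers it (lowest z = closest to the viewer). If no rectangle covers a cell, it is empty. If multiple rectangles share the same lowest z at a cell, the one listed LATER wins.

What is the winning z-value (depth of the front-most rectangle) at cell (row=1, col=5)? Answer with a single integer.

Check cell (1,5):
  A: rows 8-9 cols 0-2 -> outside (row miss)
  B: rows 0-1 cols 1-3 -> outside (col miss)
  C: rows 1-2 cols 4-6 z=6 -> covers; best now C (z=6)
  D: rows 1-2 cols 4-5 z=1 -> covers; best now D (z=1)
Winner: D at z=1

Answer: 1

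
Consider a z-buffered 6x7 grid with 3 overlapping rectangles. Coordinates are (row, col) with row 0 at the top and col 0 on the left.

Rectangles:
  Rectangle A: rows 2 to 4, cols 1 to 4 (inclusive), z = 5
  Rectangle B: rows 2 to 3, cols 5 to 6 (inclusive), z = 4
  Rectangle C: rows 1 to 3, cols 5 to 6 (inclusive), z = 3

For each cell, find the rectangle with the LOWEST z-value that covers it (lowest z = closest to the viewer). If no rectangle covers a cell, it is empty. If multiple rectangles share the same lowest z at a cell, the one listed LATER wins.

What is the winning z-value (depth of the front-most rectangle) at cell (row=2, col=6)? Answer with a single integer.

Answer: 3

Derivation:
Check cell (2,6):
  A: rows 2-4 cols 1-4 -> outside (col miss)
  B: rows 2-3 cols 5-6 z=4 -> covers; best now B (z=4)
  C: rows 1-3 cols 5-6 z=3 -> covers; best now C (z=3)
Winner: C at z=3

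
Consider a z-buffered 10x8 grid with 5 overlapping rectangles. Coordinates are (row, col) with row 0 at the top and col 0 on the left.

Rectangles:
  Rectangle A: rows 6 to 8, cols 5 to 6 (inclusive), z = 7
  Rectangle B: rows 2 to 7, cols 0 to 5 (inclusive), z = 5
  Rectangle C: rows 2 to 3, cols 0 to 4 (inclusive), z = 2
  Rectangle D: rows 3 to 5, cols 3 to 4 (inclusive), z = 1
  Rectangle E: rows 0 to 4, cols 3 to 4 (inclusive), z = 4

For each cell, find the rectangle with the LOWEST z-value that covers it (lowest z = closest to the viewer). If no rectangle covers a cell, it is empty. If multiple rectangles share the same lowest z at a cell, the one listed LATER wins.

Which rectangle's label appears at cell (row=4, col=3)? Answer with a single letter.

Check cell (4,3):
  A: rows 6-8 cols 5-6 -> outside (row miss)
  B: rows 2-7 cols 0-5 z=5 -> covers; best now B (z=5)
  C: rows 2-3 cols 0-4 -> outside (row miss)
  D: rows 3-5 cols 3-4 z=1 -> covers; best now D (z=1)
  E: rows 0-4 cols 3-4 z=4 -> covers; best now D (z=1)
Winner: D at z=1

Answer: D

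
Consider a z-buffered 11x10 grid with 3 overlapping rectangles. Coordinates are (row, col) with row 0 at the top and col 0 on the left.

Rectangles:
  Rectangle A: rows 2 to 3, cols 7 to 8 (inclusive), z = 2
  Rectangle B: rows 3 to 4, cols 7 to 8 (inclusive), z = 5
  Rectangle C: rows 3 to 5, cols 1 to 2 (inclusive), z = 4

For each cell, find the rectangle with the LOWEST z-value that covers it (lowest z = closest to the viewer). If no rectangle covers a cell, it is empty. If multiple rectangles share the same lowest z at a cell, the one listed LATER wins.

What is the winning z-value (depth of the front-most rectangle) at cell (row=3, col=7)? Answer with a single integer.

Check cell (3,7):
  A: rows 2-3 cols 7-8 z=2 -> covers; best now A (z=2)
  B: rows 3-4 cols 7-8 z=5 -> covers; best now A (z=2)
  C: rows 3-5 cols 1-2 -> outside (col miss)
Winner: A at z=2

Answer: 2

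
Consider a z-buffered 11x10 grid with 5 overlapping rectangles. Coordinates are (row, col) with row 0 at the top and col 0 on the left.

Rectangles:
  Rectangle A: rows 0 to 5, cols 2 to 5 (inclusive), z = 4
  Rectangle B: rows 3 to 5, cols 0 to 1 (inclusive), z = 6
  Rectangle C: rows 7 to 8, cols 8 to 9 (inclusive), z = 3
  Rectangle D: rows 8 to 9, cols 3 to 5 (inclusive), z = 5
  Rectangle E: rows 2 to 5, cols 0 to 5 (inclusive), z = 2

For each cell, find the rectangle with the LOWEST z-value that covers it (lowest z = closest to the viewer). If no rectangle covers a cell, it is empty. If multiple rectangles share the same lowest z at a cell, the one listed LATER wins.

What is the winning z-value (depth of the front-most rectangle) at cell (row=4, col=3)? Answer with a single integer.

Answer: 2

Derivation:
Check cell (4,3):
  A: rows 0-5 cols 2-5 z=4 -> covers; best now A (z=4)
  B: rows 3-5 cols 0-1 -> outside (col miss)
  C: rows 7-8 cols 8-9 -> outside (row miss)
  D: rows 8-9 cols 3-5 -> outside (row miss)
  E: rows 2-5 cols 0-5 z=2 -> covers; best now E (z=2)
Winner: E at z=2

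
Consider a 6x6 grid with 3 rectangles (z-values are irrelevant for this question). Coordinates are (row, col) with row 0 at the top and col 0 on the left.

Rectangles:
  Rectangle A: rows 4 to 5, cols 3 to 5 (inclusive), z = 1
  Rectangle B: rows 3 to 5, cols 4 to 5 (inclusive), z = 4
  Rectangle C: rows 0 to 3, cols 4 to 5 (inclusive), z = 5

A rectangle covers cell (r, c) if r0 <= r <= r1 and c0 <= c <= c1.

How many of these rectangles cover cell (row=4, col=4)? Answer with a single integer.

Check cell (4,4):
  A: rows 4-5 cols 3-5 -> covers
  B: rows 3-5 cols 4-5 -> covers
  C: rows 0-3 cols 4-5 -> outside (row miss)
Count covering = 2

Answer: 2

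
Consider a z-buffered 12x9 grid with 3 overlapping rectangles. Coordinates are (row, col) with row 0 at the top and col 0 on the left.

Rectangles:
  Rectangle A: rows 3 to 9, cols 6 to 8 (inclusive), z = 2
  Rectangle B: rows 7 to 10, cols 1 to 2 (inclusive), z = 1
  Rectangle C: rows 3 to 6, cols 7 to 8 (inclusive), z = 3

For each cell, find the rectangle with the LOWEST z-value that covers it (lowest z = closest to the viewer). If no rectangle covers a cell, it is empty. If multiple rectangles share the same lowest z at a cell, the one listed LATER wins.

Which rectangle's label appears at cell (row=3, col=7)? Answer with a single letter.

Check cell (3,7):
  A: rows 3-9 cols 6-8 z=2 -> covers; best now A (z=2)
  B: rows 7-10 cols 1-2 -> outside (row miss)
  C: rows 3-6 cols 7-8 z=3 -> covers; best now A (z=2)
Winner: A at z=2

Answer: A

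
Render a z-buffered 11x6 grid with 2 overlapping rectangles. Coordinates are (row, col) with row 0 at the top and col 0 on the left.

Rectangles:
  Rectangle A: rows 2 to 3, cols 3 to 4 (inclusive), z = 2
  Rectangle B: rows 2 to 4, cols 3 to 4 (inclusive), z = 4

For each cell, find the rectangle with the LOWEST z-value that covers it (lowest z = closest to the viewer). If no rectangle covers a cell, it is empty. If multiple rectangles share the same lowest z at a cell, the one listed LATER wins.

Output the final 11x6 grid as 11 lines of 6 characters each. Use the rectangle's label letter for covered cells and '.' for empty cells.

......
......
...AA.
...AA.
...BB.
......
......
......
......
......
......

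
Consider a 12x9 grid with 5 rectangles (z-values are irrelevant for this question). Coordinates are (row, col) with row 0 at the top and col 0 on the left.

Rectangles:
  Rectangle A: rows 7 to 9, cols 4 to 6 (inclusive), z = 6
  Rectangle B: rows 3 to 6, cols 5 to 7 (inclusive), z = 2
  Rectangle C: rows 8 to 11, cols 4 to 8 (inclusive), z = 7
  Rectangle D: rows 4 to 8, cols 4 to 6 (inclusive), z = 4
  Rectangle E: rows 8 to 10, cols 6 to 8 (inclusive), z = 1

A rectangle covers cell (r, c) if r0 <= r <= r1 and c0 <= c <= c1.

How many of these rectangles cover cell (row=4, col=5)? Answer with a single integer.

Check cell (4,5):
  A: rows 7-9 cols 4-6 -> outside (row miss)
  B: rows 3-6 cols 5-7 -> covers
  C: rows 8-11 cols 4-8 -> outside (row miss)
  D: rows 4-8 cols 4-6 -> covers
  E: rows 8-10 cols 6-8 -> outside (row miss)
Count covering = 2

Answer: 2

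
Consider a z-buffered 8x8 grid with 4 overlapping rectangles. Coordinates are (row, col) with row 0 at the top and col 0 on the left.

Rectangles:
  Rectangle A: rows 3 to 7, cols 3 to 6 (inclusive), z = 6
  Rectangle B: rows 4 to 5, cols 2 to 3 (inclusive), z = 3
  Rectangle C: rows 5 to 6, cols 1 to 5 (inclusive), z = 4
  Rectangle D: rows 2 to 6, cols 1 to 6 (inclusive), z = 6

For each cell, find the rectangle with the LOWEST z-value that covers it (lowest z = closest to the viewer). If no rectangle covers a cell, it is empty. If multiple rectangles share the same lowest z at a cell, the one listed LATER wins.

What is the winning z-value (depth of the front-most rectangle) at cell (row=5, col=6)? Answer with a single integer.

Check cell (5,6):
  A: rows 3-7 cols 3-6 z=6 -> covers; best now A (z=6)
  B: rows 4-5 cols 2-3 -> outside (col miss)
  C: rows 5-6 cols 1-5 -> outside (col miss)
  D: rows 2-6 cols 1-6 z=6 -> covers; best now D (z=6)
Winner: D at z=6

Answer: 6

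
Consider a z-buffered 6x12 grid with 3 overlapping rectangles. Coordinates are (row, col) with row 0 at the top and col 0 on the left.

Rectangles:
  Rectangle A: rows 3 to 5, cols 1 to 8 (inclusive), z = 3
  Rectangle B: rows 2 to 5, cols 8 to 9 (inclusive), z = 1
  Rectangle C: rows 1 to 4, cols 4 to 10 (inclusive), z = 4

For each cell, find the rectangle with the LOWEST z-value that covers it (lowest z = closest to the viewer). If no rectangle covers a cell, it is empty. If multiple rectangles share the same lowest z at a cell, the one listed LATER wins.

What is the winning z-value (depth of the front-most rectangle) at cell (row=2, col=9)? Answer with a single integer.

Answer: 1

Derivation:
Check cell (2,9):
  A: rows 3-5 cols 1-8 -> outside (row miss)
  B: rows 2-5 cols 8-9 z=1 -> covers; best now B (z=1)
  C: rows 1-4 cols 4-10 z=4 -> covers; best now B (z=1)
Winner: B at z=1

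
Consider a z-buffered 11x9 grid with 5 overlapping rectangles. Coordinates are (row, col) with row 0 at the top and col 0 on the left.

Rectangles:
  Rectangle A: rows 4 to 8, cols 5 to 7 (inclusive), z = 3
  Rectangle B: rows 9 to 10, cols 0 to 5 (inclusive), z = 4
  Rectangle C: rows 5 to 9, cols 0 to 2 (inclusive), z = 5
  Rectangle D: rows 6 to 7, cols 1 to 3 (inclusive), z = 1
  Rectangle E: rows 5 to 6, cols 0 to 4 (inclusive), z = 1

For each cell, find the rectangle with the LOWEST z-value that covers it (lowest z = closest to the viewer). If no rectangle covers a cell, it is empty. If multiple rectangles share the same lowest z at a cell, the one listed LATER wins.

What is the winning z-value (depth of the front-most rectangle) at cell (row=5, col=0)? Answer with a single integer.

Check cell (5,0):
  A: rows 4-8 cols 5-7 -> outside (col miss)
  B: rows 9-10 cols 0-5 -> outside (row miss)
  C: rows 5-9 cols 0-2 z=5 -> covers; best now C (z=5)
  D: rows 6-7 cols 1-3 -> outside (row miss)
  E: rows 5-6 cols 0-4 z=1 -> covers; best now E (z=1)
Winner: E at z=1

Answer: 1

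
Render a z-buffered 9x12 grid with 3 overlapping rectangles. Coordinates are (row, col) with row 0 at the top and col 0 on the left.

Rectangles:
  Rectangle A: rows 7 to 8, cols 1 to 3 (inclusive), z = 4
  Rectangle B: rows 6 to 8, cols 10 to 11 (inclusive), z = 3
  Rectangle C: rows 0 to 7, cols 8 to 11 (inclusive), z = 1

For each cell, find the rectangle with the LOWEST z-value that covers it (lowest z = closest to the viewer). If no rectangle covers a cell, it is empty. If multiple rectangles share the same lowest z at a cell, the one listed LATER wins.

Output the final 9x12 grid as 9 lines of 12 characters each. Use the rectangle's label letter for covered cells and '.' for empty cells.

........CCCC
........CCCC
........CCCC
........CCCC
........CCCC
........CCCC
........CCCC
.AAA....CCCC
.AAA......BB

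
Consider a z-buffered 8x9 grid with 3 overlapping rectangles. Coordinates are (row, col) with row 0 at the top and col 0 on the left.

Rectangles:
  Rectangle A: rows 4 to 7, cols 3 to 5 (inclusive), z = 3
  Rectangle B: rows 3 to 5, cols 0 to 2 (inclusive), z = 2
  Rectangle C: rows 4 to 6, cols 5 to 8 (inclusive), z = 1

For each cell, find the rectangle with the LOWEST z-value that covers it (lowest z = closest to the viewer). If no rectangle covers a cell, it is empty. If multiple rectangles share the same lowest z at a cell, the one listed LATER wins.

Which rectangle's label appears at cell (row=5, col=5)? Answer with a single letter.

Answer: C

Derivation:
Check cell (5,5):
  A: rows 4-7 cols 3-5 z=3 -> covers; best now A (z=3)
  B: rows 3-5 cols 0-2 -> outside (col miss)
  C: rows 4-6 cols 5-8 z=1 -> covers; best now C (z=1)
Winner: C at z=1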